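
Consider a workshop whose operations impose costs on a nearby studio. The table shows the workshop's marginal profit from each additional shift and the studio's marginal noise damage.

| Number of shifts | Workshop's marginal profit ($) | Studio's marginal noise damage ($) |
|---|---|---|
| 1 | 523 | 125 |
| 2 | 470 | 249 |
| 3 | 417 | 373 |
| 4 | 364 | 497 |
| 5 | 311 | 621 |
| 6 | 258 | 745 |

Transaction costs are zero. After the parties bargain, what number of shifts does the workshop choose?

Bargaining reaches the level where marginal profit last exceeds marginal noise damage.
That holds through level 3 (417 ≥ 373) but not at 4 (364 < 497).

3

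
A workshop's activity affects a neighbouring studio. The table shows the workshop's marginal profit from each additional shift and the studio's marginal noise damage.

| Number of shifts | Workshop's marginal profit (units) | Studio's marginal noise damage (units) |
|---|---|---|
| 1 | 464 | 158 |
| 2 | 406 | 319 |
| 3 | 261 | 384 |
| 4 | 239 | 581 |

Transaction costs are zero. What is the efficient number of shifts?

2

Bargaining reaches the level where marginal profit last exceeds marginal noise damage.
That holds through level 2 (406 ≥ 319) but not at 3 (261 < 384).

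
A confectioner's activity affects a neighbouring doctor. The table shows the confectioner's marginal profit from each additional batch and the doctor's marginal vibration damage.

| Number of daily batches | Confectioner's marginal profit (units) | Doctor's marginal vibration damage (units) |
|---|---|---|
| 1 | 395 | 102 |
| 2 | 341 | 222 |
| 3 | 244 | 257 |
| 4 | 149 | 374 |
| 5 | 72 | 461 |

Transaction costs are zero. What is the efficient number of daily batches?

2

Bargaining reaches the level where marginal profit last exceeds marginal vibration damage.
That holds through level 2 (341 ≥ 222) but not at 3 (244 < 257).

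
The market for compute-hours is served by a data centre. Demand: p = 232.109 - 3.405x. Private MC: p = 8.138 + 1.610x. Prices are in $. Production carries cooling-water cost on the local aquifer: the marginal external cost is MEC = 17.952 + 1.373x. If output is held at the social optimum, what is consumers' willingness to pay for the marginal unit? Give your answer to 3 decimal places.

Social marginal cost = private MC + MEC = 26.090 + 2.983x.
Set SMC = demand: 26.090 + 2.983x = 232.109 - 3.405x → x* = 32.2509.
Consumer price on the demand curve at x*: 232.109 − 3.405×32.2509 = 122.2947.

P = $122.295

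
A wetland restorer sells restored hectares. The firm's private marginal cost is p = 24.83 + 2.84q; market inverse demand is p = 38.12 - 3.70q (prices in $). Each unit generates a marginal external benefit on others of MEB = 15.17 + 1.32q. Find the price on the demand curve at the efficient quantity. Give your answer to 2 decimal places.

P = $17.95

Social marginal cost = private MC − MEB = 9.66 + 1.52q.
Set SMC = demand: 9.66 + 1.52q = 38.12 - 3.70q → q* = 5.4521.
Consumer price on the demand curve at q*: 38.12 − 3.70×5.4521 = 17.9472.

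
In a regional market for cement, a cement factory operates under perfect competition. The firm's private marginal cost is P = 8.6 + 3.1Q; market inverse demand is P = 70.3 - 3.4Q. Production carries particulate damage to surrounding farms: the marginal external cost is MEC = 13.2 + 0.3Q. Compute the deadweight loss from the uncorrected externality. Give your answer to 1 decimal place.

Market equilibrium (private): 8.6 + 3.1Q = 70.3 - 3.4Q → Q_m = 9.4923.
Social marginal cost = private MC + MEC = 21.8 + 3.4Q.
Set SMC = demand: 21.8 + 3.4Q = 70.3 - 3.4Q → Q* = 7.1324.
The loss is the area between SMC and demand from Q* to Q_m; with linear curves that's a triangle of height MEC(Q_m).
DWL = ½ × 2.3599 × 16.0477 = 18.9355.

DWL = 18.9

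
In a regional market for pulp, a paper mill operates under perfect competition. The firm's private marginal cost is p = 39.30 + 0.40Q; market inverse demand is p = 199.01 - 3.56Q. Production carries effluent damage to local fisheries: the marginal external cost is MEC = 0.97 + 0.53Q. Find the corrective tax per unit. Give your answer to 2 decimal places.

Social marginal cost = private MC + MEC = 40.27 + 0.93Q.
Set SMC = demand: 40.27 + 0.93Q = 199.01 - 3.56Q → Q* = 35.3541.
The Pigouvian tax equals MEC at Q*: 0.97 + 0.53×35.3541 = 19.7077.

tax = 19.71 per unit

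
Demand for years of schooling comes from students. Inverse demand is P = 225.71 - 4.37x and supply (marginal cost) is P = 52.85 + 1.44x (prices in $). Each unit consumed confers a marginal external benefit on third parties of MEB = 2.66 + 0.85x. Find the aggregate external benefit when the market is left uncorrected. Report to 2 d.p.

Market equilibrium (private): 52.85 + 1.44x = 225.71 - 4.37x → x_m = 29.7522.
Total external benefit = ∫₀^{x_m} (2.66 + 0.85x) dx = 2.66×29.7522 + ½×0.85×29.7522² = 455.3480.

$455.35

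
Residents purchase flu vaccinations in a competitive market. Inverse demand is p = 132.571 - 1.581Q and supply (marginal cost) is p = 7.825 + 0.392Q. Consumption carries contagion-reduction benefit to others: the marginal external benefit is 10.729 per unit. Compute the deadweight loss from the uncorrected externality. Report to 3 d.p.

Market equilibrium (private): 7.825 + 0.392Q = 132.571 - 1.581Q → Q_m = 63.2266.
Social marginal benefit = demand + MEB = 143.300 - 1.581Q.
Set SMB = MC: 143.300 - 1.581Q = 7.825 + 0.392Q → Q* = 68.6645.
Between Q* and Q_m the wedge SMB − MC runs linearly from 0 to MEB(Q_m), so the loss is a triangle.
DWL = ½ × 5.4379 × 10.7290 = 29.1716.

DWL = 29.172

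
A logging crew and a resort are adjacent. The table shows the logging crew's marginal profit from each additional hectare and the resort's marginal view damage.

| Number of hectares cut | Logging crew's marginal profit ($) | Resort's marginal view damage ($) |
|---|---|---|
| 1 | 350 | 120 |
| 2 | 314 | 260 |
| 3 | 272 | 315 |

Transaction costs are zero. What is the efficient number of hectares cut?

2

Bargaining reaches the level where marginal profit last exceeds marginal view damage.
That holds through level 2 (314 ≥ 260) but not at 3 (272 < 315).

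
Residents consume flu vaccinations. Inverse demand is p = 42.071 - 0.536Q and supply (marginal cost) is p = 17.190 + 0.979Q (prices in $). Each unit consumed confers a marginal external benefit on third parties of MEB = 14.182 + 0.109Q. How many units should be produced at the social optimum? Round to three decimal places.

Q* = 27.783

Social marginal benefit = demand + MEB = 56.253 - 0.427Q.
Set SMB = MC: 56.253 - 0.427Q = 17.190 + 0.979Q → Q* = 27.7831.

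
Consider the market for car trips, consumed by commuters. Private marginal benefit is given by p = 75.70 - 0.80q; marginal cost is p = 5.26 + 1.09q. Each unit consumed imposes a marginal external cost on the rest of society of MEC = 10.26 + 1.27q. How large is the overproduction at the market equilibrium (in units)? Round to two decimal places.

18.23 units

Market equilibrium (private): 5.26 + 1.09q = 75.70 - 0.80q → q_m = 37.2698.
Social marginal benefit = demand − MEC = 65.44 - 2.07q.
Set SMB = MC: 65.44 - 2.07q = 5.26 + 1.09q → q* = 19.0443.
Gap = |37.2698 − 19.0443| = 18.2255.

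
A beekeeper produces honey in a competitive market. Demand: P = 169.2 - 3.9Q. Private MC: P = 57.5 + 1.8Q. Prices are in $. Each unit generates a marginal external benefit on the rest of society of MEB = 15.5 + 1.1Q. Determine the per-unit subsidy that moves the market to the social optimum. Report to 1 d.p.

Social marginal cost = private MC − MEB = 42.0 + 0.7Q.
Set SMC = demand: 42.0 + 0.7Q = 169.2 - 3.9Q → Q* = 27.6522.
The Pigouvian subsidy equals MEB at Q*: 15.5 + 1.1×27.6522 = 45.9174.

subsidy = $45.9 per unit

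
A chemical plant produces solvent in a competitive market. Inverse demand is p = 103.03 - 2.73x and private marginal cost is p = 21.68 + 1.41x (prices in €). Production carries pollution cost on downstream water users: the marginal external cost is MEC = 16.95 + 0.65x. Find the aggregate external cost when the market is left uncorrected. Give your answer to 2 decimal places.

Market equilibrium (private): 21.68 + 1.41x = 103.03 - 2.73x → x_m = 19.6498.
Total external cost = ∫₀^{x_m} (16.95 + 0.65x) dx = 16.95×19.6498 + ½×0.65×19.6498² = 458.5514.

€458.55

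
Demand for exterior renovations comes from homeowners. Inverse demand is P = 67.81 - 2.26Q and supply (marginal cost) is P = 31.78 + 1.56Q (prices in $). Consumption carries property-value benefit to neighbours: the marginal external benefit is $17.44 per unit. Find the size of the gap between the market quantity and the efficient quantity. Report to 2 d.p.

4.57 units

Market equilibrium (private): 31.78 + 1.56Q = 67.81 - 2.26Q → Q_m = 9.4319.
Social marginal benefit = demand + MEB = 85.25 - 2.26Q.
Set SMB = MC: 85.25 - 2.26Q = 31.78 + 1.56Q → Q* = 13.9974.
Gap = |9.4319 − 13.9974| = 4.5655.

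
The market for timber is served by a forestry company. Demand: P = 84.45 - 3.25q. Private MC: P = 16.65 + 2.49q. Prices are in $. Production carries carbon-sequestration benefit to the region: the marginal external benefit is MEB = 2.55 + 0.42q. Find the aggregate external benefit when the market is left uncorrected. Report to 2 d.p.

Market equilibrium (private): 16.65 + 2.49q = 84.45 - 3.25q → q_m = 11.8118.
Total external benefit = ∫₀^{q_m} (2.55 + 0.42q) dq = 2.55×11.8118 + ½×0.42×11.8118² = 59.4190.

$59.42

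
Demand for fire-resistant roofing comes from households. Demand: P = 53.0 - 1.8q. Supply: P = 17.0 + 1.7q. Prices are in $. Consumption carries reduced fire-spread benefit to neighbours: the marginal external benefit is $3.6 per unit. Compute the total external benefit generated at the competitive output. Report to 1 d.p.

Market equilibrium (private): 17.0 + 1.7q = 53.0 - 1.8q → q_m = 10.2857.
Total external benefit = MEB × q_m = 3.6 × 10.2857 = 37.0285.

$37.0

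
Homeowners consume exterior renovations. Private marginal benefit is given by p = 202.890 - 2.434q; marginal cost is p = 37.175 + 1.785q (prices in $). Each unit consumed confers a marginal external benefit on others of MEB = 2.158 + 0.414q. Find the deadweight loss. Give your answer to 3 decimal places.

Market equilibrium (private): 37.175 + 1.785q = 202.890 - 2.434q → q_m = 39.2783.
Social marginal benefit = demand + MEB = 205.048 - 2.020q.
Set SMB = MC: 205.048 - 2.020q = 37.175 + 1.785q → q* = 44.1191.
Between q* and q_m the wedge SMB − MC runs linearly from 0 to MEB(q_m), so the loss is a triangle.
DWL = ½ × 4.8408 × 18.4192 = 44.5818.

DWL = $44.582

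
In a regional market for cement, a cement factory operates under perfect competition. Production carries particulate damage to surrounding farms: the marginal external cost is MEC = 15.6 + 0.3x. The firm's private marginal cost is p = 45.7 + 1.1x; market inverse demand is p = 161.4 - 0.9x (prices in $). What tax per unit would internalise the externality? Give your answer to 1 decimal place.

tax = $28.7 per unit

Social marginal cost = private MC + MEC = 61.3 + 1.4x.
Set SMC = demand: 61.3 + 1.4x = 161.4 - 0.9x → x* = 43.5217.
The Pigouvian tax equals MEC at x*: 15.6 + 0.3×43.5217 = 28.6565.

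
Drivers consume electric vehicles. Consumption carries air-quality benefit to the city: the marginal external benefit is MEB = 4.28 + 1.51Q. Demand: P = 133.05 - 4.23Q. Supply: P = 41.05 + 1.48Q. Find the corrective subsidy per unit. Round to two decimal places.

subsidy = 38.89 per unit

Social marginal benefit = demand + MEB = 137.33 - 2.72Q.
Set SMB = MC: 137.33 - 2.72Q = 41.05 + 1.48Q → Q* = 22.9238.
The Pigouvian subsidy equals MEB at Q*: 4.28 + 1.51×22.9238 = 38.8949.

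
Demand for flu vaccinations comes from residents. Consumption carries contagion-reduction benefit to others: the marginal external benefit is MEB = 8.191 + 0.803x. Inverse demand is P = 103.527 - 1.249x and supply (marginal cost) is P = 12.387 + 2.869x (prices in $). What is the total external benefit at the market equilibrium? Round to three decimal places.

$377.951

Market equilibrium (private): 12.387 + 2.869x = 103.527 - 1.249x → x_m = 22.1321.
Total external benefit = ∫₀^{x_m} (8.191 + 0.803x) dx = 8.191×22.1321 + ½×0.803×22.1321² = 377.9507.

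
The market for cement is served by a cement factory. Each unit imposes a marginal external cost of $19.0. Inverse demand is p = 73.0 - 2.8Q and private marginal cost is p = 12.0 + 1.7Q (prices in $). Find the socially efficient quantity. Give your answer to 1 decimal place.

Social marginal cost = private MC + MEC = 31.0 + 1.7Q.
Set SMC = demand: 31.0 + 1.7Q = 73.0 - 2.8Q → Q* = 9.3333.

Q* = 9.3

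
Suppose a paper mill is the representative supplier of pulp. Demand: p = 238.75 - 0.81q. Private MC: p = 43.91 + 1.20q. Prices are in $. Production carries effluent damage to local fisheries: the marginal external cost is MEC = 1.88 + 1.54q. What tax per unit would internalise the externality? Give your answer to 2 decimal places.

Social marginal cost = private MC + MEC = 45.79 + 2.74q.
Set SMC = demand: 45.79 + 2.74q = 238.75 - 0.81q → q* = 54.3549.
The Pigouvian tax equals MEC at q*: 1.88 + 1.54×54.3549 = 85.5865.

tax = $85.59 per unit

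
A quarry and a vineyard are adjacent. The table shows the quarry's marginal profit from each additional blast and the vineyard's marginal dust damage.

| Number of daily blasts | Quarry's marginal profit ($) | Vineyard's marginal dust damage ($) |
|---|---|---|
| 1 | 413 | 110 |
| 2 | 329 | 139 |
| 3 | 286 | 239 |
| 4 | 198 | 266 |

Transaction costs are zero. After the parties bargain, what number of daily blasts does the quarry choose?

Bargaining reaches the level where marginal profit last exceeds marginal dust damage.
That holds through level 3 (286 ≥ 239) but not at 4 (198 < 266).

3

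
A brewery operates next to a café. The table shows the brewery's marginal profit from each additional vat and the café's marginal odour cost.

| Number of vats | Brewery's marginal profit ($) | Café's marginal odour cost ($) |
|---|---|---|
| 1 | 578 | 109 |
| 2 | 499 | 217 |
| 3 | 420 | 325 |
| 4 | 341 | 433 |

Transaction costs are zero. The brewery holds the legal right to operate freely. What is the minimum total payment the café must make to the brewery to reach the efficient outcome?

$341

Left alone the brewery would choose level 4 (marginal profit stays positive).
Efficient level: k* = 3 (marginal profit ≥ marginal odour cost through 3).
The café must at least cover the brewery's forgone profit from cutting 4→3: 341 = 341.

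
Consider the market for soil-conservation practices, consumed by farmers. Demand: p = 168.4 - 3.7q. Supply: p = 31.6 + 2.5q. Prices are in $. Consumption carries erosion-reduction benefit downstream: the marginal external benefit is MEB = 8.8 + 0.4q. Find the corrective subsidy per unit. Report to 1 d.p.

subsidy = $18.8 per unit

Social marginal benefit = demand + MEB = 177.2 - 3.3q.
Set SMB = MC: 177.2 - 3.3q = 31.6 + 2.5q → q* = 25.1034.
The Pigouvian subsidy equals MEB at q*: 8.8 + 0.4×25.1034 = 18.8414.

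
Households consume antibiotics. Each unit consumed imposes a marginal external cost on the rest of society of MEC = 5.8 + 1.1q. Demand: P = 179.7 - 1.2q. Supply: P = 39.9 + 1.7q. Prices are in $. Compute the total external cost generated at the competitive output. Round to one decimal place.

Market equilibrium (private): 39.9 + 1.7q = 179.7 - 1.2q → q_m = 48.2069.
Total external cost = ∫₀^{q_m} (5.8 + 1.1q) dq = 5.8×48.2069 + ½×1.1×48.2069² = 1557.7479.

$1557.7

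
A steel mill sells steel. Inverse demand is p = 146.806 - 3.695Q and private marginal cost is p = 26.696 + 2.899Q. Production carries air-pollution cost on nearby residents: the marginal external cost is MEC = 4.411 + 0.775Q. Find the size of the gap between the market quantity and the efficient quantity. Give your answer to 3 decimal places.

Market equilibrium (private): 26.696 + 2.899Q = 146.806 - 3.695Q → Q_m = 18.2150.
Social marginal cost = private MC + MEC = 31.107 + 3.674Q.
Set SMC = demand: 31.107 + 3.674Q = 146.806 - 3.695Q → Q* = 15.7008.
Gap = |18.2150 − 15.7008| = 2.5142.

2.514 units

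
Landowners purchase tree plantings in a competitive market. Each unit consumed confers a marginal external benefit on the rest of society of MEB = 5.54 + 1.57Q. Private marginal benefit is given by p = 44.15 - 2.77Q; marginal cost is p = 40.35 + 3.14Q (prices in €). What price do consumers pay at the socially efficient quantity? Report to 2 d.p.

P = €38.19

Social marginal benefit = demand + MEB = 49.69 - 1.20Q.
Set SMB = MC: 49.69 - 1.20Q = 40.35 + 3.14Q → Q* = 2.1521.
Consumer price on the demand curve at Q*: 44.15 − 2.77×2.1521 = 38.1887.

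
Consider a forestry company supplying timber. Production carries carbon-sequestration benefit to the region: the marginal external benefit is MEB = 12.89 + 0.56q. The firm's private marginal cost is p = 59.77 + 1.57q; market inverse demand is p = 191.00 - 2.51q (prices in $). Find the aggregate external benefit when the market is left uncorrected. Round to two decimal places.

Market equilibrium (private): 59.77 + 1.57q = 191.00 - 2.51q → q_m = 32.1642.
Total external benefit = ∫₀^{q_m} (12.89 + 0.56q) dq = 12.89×32.1642 + ½×0.56×32.1642² = 704.2666.

$704.27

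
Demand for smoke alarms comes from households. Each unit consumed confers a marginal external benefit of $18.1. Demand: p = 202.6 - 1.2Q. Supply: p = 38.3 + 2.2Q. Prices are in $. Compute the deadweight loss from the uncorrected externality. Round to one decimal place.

Market equilibrium (private): 38.3 + 2.2Q = 202.6 - 1.2Q → Q_m = 48.3235.
Social marginal benefit = demand + MEB = 220.7 - 1.2Q.
Set SMB = MC: 220.7 - 1.2Q = 38.3 + 2.2Q → Q* = 53.6471.
The welfare-loss triangle has base |Q_m − Q*| and height MEB(Q_m) (the vertical gap between SMB and MC is zero at Q* and MEB at Q_m).
DWL = ½ × 5.3236 × 18.1000 = 48.1786.

DWL = $48.2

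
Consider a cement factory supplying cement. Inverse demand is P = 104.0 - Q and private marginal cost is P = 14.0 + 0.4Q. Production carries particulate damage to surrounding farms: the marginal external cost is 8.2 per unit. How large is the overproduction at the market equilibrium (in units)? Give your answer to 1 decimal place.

Market equilibrium (private): 14.0 + 0.4Q = 104.0 - Q → Q_m = 64.2857.
Social marginal cost = private MC + MEC = 22.2 + 0.4Q.
Set SMC = demand: 22.2 + 0.4Q = 104.0 - Q → Q* = 58.4286.
Gap = |64.2857 − 58.4286| = 5.8571.

5.9 units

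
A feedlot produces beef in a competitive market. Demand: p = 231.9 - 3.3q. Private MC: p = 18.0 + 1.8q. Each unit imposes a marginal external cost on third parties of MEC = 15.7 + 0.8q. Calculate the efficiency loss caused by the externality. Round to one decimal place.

DWL = 205.6

Market equilibrium (private): 18.0 + 1.8q = 231.9 - 3.3q → q_m = 41.9412.
Social marginal cost = private MC + MEC = 33.7 + 2.6q.
Set SMC = demand: 33.7 + 2.6q = 231.9 - 3.3q → q* = 33.5932.
Height of the DWL triangle at q_m is SMC(q_m) − demand(q_m) = MEC(q_m) = 49.2529.
DWL = ½ × 8.3480 × 49.2529 = 205.5816.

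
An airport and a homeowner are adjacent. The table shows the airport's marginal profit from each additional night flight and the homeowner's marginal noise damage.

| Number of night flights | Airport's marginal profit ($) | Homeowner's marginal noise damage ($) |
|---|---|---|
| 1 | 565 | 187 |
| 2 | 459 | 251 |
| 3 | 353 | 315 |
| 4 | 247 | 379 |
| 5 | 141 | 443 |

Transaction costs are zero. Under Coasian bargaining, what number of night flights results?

3

Bargaining reaches the level where marginal profit last exceeds marginal noise damage.
That holds through level 3 (353 ≥ 315) but not at 4 (247 < 379).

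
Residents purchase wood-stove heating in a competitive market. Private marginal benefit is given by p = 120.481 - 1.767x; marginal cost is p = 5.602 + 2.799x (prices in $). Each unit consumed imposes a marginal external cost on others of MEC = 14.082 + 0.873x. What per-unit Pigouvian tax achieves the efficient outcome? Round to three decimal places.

tax = $30.261 per unit

Social marginal benefit = demand − MEC = 106.399 - 2.640x.
Set SMB = MC: 106.399 - 2.640x = 5.602 + 2.799x → x* = 18.5323.
The Pigouvian tax equals MEC at x*: 14.082 + 0.873×18.5323 = 30.2607.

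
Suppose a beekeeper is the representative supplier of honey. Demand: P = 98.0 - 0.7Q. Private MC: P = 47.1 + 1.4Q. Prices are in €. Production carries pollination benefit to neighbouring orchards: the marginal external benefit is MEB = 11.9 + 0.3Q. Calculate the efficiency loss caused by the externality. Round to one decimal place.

DWL = €102.1

Market equilibrium (private): 47.1 + 1.4Q = 98.0 - 0.7Q → Q_m = 24.2381.
Social marginal cost = private MC − MEB = 35.2 + 1.1Q.
Set SMC = demand: 35.2 + 1.1Q = 98.0 - 0.7Q → Q* = 34.8889.
The welfare-loss triangle has base |Q_m − Q*| and height MEB(Q_m) (the vertical gap between SMC and demand is zero at Q* and MEB at Q_m).
DWL = ½ × 10.6508 × 19.1714 = 102.0954.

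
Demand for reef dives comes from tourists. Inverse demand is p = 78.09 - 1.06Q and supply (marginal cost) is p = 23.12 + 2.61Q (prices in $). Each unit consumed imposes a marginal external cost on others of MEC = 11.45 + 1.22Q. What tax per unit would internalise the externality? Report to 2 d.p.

tax = $22.31 per unit

Social marginal benefit = demand − MEC = 66.64 - 2.28Q.
Set SMB = MC: 66.64 - 2.28Q = 23.12 + 2.61Q → Q* = 8.8998.
The Pigouvian tax equals MEC at Q*: 11.45 + 1.22×8.8998 = 22.3078.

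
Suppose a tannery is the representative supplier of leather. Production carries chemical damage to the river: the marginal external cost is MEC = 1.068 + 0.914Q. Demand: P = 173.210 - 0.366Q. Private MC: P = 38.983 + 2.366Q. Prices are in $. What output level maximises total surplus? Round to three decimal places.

Q* = 36.522

Social marginal cost = private MC + MEC = 40.051 + 3.280Q.
Set SMC = demand: 40.051 + 3.280Q = 173.210 - 0.366Q → Q* = 36.5219.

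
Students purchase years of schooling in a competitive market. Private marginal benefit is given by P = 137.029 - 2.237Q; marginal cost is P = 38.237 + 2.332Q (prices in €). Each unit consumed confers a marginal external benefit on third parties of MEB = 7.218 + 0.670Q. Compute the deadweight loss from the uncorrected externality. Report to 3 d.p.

Market equilibrium (private): 38.237 + 2.332Q = 137.029 - 2.237Q → Q_m = 21.6222.
Social marginal benefit = demand + MEB = 144.247 - 1.567Q.
Set SMB = MC: 144.247 - 1.567Q = 38.237 + 2.332Q → Q* = 27.1890.
The welfare-loss triangle has base |Q_m − Q*| and height MEB(Q_m) (the vertical gap between SMB and MC is zero at Q* and MEB at Q_m).
DWL = ½ × 5.5668 × 21.7049 = 60.4134.

DWL = €60.413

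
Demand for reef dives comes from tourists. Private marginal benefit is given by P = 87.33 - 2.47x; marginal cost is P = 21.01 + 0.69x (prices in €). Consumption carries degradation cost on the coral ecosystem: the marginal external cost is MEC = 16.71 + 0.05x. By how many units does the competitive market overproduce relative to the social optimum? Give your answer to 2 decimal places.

Market equilibrium (private): 21.01 + 0.69x = 87.33 - 2.47x → x_m = 20.9873.
Social marginal benefit = demand − MEC = 70.62 - 2.52x.
Set SMB = MC: 70.62 - 2.52x = 21.01 + 0.69x → x* = 15.4548.
Gap = |20.9873 − 15.4548| = 5.5325.

5.53 units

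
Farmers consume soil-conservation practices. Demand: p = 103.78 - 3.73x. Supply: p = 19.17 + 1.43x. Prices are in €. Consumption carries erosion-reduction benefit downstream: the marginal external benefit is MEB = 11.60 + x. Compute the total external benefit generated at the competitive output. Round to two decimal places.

€324.64

Market equilibrium (private): 19.17 + 1.43x = 103.78 - 3.73x → x_m = 16.3973.
Total external benefit = ∫₀^{x_m} (11.60 + 1.00x) dx = 11.60×16.3973 + ½×1.00×16.3973² = 324.6444.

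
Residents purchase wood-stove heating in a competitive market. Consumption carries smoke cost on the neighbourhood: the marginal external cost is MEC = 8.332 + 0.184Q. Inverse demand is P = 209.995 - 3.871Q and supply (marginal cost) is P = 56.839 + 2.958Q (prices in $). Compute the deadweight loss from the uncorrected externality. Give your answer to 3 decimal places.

Market equilibrium (private): 56.839 + 2.958Q = 209.995 - 3.871Q → Q_m = 22.4273.
Social marginal benefit = demand − MEC = 201.663 - 4.055Q.
Set SMB = MC: 201.663 - 4.055Q = 56.839 + 2.958Q → Q* = 20.6508.
Height of the DWL triangle at Q_m is MC(Q_m) − SMB(Q_m) = MEC(Q_m) = 12.4586.
DWL = ½ × 1.7765 × 12.4586 = 11.0664.

DWL = $11.066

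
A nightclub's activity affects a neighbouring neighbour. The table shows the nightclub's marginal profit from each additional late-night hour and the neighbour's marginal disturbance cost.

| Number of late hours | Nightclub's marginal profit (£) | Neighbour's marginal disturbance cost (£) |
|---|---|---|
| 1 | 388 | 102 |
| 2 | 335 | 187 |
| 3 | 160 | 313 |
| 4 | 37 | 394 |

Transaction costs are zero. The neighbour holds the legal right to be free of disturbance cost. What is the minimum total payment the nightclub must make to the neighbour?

Efficient level: marginal profit ≥ marginal disturbance cost through level 2, so k* = 2.
With the neighbour holding the right, the nightclub must at least compensate total damage at k*: 102 + 187 = 289.

£289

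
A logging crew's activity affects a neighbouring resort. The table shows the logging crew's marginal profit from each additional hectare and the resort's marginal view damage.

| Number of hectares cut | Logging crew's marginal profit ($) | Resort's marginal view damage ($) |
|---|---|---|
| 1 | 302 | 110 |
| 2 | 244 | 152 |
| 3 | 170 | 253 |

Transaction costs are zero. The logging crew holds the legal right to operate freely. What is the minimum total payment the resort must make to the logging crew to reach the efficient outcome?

Left alone the logging crew would choose level 3 (marginal profit stays positive).
Efficient level: k* = 2 (marginal profit ≥ marginal view damage through 2).
The resort must at least cover the logging crew's forgone profit from cutting 3→2: 170 = 170.

$170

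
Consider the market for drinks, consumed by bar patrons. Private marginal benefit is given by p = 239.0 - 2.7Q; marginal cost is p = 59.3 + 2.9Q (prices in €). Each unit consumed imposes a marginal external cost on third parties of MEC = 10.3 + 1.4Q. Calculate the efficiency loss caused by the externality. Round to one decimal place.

Market equilibrium (private): 59.3 + 2.9Q = 239.0 - 2.7Q → Q_m = 32.0893.
Social marginal benefit = demand − MEC = 228.7 - 4.1Q.
Set SMB = MC: 228.7 - 4.1Q = 59.3 + 2.9Q → Q* = 24.2000.
The welfare-loss triangle has base |Q_m − Q*| and height MEC(Q_m) (the vertical gap between SMB and MC is zero at Q* and MEC at Q_m).
DWL = ½ × 7.8893 × 55.2250 = 217.8433.

DWL = €217.8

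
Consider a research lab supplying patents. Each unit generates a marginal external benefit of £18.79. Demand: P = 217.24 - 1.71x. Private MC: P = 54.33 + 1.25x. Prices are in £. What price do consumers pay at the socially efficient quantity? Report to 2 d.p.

Social marginal cost = private MC − MEB = 35.54 + 1.25x.
Set SMC = demand: 35.54 + 1.25x = 217.24 - 1.71x → x* = 61.3851.
Consumer price on the demand curve at x*: 217.24 − 1.71×61.3851 = 112.2715.

P = £112.27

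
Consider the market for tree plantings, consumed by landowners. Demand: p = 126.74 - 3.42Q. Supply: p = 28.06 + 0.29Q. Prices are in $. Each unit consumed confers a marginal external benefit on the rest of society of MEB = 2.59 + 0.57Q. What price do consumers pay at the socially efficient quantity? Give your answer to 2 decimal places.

P = $16.44

Social marginal benefit = demand + MEB = 129.33 - 2.85Q.
Set SMB = MC: 129.33 - 2.85Q = 28.06 + 0.29Q → Q* = 32.2516.
Consumer price on the demand curve at Q*: 126.74 − 3.42×32.2516 = 16.4395.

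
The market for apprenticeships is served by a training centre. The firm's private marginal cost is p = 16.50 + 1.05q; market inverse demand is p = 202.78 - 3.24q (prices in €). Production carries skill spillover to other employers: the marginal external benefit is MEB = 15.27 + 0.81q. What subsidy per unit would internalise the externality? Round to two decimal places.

subsidy = €62.18 per unit

Social marginal cost = private MC − MEB = 1.23 + 0.24q.
Set SMC = demand: 1.23 + 0.24q = 202.78 - 3.24q → q* = 57.9167.
The Pigouvian subsidy equals MEB at q*: 15.27 + 0.81×57.9167 = 62.1825.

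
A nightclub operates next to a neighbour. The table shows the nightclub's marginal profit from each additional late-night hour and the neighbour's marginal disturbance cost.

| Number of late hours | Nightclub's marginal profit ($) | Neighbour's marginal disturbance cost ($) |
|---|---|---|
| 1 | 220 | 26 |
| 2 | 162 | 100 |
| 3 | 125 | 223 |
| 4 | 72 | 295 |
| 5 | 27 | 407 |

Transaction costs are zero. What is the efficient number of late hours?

Bargaining reaches the level where marginal profit last exceeds marginal disturbance cost.
That holds through level 2 (162 ≥ 100) but not at 3 (125 < 223).

2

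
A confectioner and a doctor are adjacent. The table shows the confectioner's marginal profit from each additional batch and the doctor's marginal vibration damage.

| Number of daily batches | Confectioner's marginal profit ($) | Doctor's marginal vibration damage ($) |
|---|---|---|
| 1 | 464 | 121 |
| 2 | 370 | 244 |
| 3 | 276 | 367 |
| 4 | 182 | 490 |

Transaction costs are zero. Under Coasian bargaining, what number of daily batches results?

Bargaining reaches the level where marginal profit last exceeds marginal vibration damage.
That holds through level 2 (370 ≥ 244) but not at 3 (276 < 367).

2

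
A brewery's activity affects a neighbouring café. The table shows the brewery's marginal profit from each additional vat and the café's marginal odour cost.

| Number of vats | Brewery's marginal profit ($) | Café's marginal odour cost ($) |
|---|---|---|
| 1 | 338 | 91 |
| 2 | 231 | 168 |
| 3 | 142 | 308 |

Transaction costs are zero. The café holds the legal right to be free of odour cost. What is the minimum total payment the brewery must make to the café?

$259

Efficient level: marginal profit ≥ marginal odour cost through level 2, so k* = 2.
With the café holding the right, the brewery must at least compensate total damage at k*: 91 + 168 = 259.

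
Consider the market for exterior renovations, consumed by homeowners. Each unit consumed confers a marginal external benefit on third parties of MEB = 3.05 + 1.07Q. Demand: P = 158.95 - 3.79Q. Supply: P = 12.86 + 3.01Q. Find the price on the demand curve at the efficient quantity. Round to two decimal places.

Social marginal benefit = demand + MEB = 162.00 - 2.72Q.
Set SMB = MC: 162.00 - 2.72Q = 12.86 + 3.01Q → Q* = 26.0279.
Consumer price on the demand curve at Q*: 158.95 − 3.79×26.0279 = 60.3043.

P = 60.30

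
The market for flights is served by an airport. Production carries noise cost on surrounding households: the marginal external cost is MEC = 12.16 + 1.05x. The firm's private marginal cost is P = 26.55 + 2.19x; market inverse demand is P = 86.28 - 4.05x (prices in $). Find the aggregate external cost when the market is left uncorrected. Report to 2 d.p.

Market equilibrium (private): 26.55 + 2.19x = 86.28 - 4.05x → x_m = 9.5721.
Total external cost = ∫₀^{x_m} (12.16 + 1.05x) dx = 12.16×9.5721 + ½×1.05×9.5721² = 164.4999.

$164.50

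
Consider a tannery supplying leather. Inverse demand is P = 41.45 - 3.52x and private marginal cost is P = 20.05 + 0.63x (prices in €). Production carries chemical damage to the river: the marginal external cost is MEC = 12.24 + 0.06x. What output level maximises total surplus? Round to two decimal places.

x* = 2.18

Social marginal cost = private MC + MEC = 32.29 + 0.69x.
Set SMC = demand: 32.29 + 0.69x = 41.45 - 3.52x → x* = 2.1758.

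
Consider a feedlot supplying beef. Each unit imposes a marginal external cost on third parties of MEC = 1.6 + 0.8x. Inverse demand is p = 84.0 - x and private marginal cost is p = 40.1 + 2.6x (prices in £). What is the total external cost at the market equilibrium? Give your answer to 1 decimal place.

£79.0

Market equilibrium (private): 40.1 + 2.6x = 84.0 - x → x_m = 12.1944.
Total external cost = ∫₀^{x_m} (1.6 + 0.8x) dx = 1.6×12.1944 + ½×0.8×12.1944² = 78.9924.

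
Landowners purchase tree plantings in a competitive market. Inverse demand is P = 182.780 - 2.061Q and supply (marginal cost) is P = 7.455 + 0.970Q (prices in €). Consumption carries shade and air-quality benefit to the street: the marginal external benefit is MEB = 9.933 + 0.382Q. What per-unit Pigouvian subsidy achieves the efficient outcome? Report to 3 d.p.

subsidy = €36.648 per unit

Social marginal benefit = demand + MEB = 192.713 - 1.679Q.
Set SMB = MC: 192.713 - 1.679Q = 7.455 + 0.970Q → Q* = 69.9351.
The Pigouvian subsidy equals MEB at Q*: 9.933 + 0.382×69.9351 = 36.6482.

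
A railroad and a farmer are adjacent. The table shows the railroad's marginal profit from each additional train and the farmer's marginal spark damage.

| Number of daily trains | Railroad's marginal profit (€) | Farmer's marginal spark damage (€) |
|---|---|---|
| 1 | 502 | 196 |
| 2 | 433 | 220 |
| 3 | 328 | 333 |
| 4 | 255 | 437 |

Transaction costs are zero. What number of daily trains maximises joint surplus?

Bargaining reaches the level where marginal profit last exceeds marginal spark damage.
That holds through level 2 (433 ≥ 220) but not at 3 (328 < 333).

2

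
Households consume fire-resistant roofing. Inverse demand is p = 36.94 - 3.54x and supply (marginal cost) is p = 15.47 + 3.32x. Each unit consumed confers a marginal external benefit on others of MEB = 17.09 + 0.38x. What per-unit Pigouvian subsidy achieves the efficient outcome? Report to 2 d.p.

Social marginal benefit = demand + MEB = 54.03 - 3.16x.
Set SMB = MC: 54.03 - 3.16x = 15.47 + 3.32x → x* = 5.9506.
The Pigouvian subsidy equals MEB at x*: 17.09 + 0.38×5.9506 = 19.3512.

subsidy = 19.35 per unit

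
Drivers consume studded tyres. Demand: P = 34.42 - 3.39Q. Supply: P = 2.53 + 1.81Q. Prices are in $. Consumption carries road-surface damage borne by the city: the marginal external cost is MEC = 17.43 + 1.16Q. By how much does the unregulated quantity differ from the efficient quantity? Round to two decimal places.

Market equilibrium (private): 2.53 + 1.81Q = 34.42 - 3.39Q → Q_m = 6.1327.
Social marginal benefit = demand − MEC = 16.99 - 4.55Q.
Set SMB = MC: 16.99 - 4.55Q = 2.53 + 1.81Q → Q* = 2.2736.
Gap = |6.1327 − 2.2736| = 3.8591.

3.86 units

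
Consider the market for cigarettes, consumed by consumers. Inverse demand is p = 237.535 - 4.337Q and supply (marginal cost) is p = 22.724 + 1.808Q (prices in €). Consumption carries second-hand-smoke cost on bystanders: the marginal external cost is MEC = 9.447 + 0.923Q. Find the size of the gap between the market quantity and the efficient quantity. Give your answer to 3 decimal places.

Market equilibrium (private): 22.724 + 1.808Q = 237.535 - 4.337Q → Q_m = 34.9570.
Social marginal benefit = demand − MEC = 228.088 - 5.260Q.
Set SMB = MC: 228.088 - 5.260Q = 22.724 + 1.808Q → Q* = 29.0555.
Gap = |34.9570 − 29.0555| = 5.9015.

5.902 units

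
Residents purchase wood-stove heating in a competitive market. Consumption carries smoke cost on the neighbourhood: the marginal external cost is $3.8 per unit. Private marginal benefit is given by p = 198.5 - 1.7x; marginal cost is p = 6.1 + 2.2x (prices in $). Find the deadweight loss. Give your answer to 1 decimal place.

DWL = $1.9

Market equilibrium (private): 6.1 + 2.2x = 198.5 - 1.7x → x_m = 49.3333.
Social marginal benefit = demand − MEC = 194.7 - 1.7x.
Set SMB = MC: 194.7 - 1.7x = 6.1 + 2.2x → x* = 48.3590.
Between x* and x_m the wedge MC − SMB runs linearly from 0 to MEC(x_m), so the loss is a triangle.
DWL = ½ × 0.9743 × 3.8000 = 1.8512.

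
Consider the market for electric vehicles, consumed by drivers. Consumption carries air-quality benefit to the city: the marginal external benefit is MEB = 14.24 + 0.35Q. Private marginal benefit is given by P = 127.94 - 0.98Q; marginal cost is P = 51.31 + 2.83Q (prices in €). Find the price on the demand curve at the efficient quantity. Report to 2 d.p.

Social marginal benefit = demand + MEB = 142.18 - 0.63Q.
Set SMB = MC: 142.18 - 0.63Q = 51.31 + 2.83Q → Q* = 26.2630.
Consumer price on the demand curve at Q*: 127.94 − 0.98×26.2630 = 102.2023.

P = €102.20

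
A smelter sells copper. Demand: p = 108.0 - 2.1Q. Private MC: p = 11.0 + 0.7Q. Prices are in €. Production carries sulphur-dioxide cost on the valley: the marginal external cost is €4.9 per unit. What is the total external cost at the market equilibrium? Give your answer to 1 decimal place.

€169.8

Market equilibrium (private): 11.0 + 0.7Q = 108.0 - 2.1Q → Q_m = 34.6429.
Total external cost = MEC × Q_m = 4.9 × 34.6429 = 169.7502.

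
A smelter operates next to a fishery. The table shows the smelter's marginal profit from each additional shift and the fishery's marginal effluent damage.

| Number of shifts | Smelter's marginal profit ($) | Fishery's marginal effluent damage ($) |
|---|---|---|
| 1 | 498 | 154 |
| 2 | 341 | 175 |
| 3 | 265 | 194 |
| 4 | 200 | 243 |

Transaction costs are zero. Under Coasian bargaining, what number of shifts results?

3

Bargaining reaches the level where marginal profit last exceeds marginal effluent damage.
That holds through level 3 (265 ≥ 194) but not at 4 (200 < 243).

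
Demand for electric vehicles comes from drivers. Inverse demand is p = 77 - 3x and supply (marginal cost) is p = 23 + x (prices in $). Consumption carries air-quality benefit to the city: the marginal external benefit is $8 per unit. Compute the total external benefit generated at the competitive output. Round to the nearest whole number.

Market equilibrium (private): 23 + x = 77 - 3x → x_m = 13.5000.
Total external benefit = MEB × x_m = 8 × 13.5000 = 108.0000.

$108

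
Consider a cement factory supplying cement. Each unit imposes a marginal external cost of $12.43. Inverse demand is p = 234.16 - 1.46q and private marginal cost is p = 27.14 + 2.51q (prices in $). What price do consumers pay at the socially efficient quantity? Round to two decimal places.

P = $162.60

Social marginal cost = private MC + MEC = 39.57 + 2.51q.
Set SMC = demand: 39.57 + 2.51q = 234.16 - 1.46q → q* = 49.0151.
Consumer price on the demand curve at q*: 234.16 − 1.46×49.0151 = 162.5980.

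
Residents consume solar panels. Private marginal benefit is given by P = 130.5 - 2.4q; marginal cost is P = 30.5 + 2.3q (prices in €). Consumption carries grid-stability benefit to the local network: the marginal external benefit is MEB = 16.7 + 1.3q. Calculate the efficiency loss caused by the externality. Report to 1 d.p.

DWL = €289.4

Market equilibrium (private): 30.5 + 2.3q = 130.5 - 2.4q → q_m = 21.2766.
Social marginal benefit = demand + MEB = 147.2 - 1.1q.
Set SMB = MC: 147.2 - 1.1q = 30.5 + 2.3q → q* = 34.3235.
The welfare-loss triangle has base |q_m − q*| and height MEB(q_m) (the vertical gap between SMB and MC is zero at q* and MEB at q_m).
DWL = ½ × 13.0469 × 44.3596 = 289.3776.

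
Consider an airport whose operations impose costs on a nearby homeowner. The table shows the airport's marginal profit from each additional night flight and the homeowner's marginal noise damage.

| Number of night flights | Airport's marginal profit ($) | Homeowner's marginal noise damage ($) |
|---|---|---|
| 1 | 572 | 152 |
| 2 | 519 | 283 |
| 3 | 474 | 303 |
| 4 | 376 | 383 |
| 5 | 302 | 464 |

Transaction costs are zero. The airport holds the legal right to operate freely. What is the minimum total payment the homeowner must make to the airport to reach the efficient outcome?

Left alone the airport would choose level 5 (marginal profit stays positive).
Efficient level: k* = 3 (marginal profit ≥ marginal noise damage through 3).
The homeowner must at least cover the airport's forgone profit from cutting 5→3: 376 + 302 = 678.

$678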